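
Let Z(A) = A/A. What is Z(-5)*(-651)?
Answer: -651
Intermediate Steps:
Z(A) = 1
Z(-5)*(-651) = 1*(-651) = -651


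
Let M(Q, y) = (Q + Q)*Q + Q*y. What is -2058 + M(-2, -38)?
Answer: -1974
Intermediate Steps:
M(Q, y) = 2*Q² + Q*y (M(Q, y) = (2*Q)*Q + Q*y = 2*Q² + Q*y)
-2058 + M(-2, -38) = -2058 - 2*(-38 + 2*(-2)) = -2058 - 2*(-38 - 4) = -2058 - 2*(-42) = -2058 + 84 = -1974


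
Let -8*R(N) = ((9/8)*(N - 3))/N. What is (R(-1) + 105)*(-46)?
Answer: -38433/8 ≈ -4804.1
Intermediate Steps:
R(N) = -(-27/8 + 9*N/8)/(8*N) (R(N) = -(9/8)*(N - 3)/(8*N) = -(9*(⅛))*(-3 + N)/(8*N) = -9*(-3 + N)/8/(8*N) = -(-27/8 + 9*N/8)/(8*N))
(R(-1) + 105)*(-46) = ((9/64)*(3 - 1*(-1))/(-1) + 105)*(-46) = ((9/64)*(-1)*(3 + 1) + 105)*(-46) = ((9/64)*(-1)*4 + 105)*(-46) = (-9/16 + 105)*(-46) = (1671/16)*(-46) = -38433/8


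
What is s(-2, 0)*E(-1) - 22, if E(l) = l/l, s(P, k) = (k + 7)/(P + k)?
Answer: -51/2 ≈ -25.500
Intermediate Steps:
s(P, k) = (7 + k)/(P + k)
E(l) = 1
s(-2, 0)*E(-1) - 22 = ((7 + 0)/(-2 + 0))*1 - 22 = (7/(-2))*1 - 22 = -½*7*1 - 22 = -7/2*1 - 22 = -7/2 - 22 = -51/2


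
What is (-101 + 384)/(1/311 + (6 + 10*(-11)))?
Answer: -88013/32343 ≈ -2.7212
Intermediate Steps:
(-101 + 384)/(1/311 + (6 + 10*(-11))) = 283/(1/311 + (6 - 110)) = 283/(1/311 - 104) = 283/(-32343/311) = 283*(-311/32343) = -88013/32343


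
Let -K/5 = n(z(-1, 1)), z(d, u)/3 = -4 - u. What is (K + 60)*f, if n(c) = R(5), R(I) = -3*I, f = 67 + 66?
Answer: 17955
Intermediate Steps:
f = 133
z(d, u) = -12 - 3*u (z(d, u) = 3*(-4 - u) = -12 - 3*u)
n(c) = -15 (n(c) = -3*5 = -15)
K = 75 (K = -5*(-15) = 75)
(K + 60)*f = (75 + 60)*133 = 135*133 = 17955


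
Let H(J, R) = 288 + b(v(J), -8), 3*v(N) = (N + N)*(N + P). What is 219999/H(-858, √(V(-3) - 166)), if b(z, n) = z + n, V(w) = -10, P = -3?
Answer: 219999/492772 ≈ 0.44645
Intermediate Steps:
v(N) = 2*N*(-3 + N)/3 (v(N) = ((N + N)*(N - 3))/3 = ((2*N)*(-3 + N))/3 = (2*N*(-3 + N))/3 = 2*N*(-3 + N)/3)
b(z, n) = n + z
H(J, R) = 280 + 2*J*(-3 + J)/3 (H(J, R) = 288 + (-8 + 2*J*(-3 + J)/3) = 280 + 2*J*(-3 + J)/3)
219999/H(-858, √(V(-3) - 166)) = 219999/(280 + (⅔)*(-858)*(-3 - 858)) = 219999/(280 + (⅔)*(-858)*(-861)) = 219999/(280 + 492492) = 219999/492772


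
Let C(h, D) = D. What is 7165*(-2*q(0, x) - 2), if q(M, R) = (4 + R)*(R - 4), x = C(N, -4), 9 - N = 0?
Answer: -14330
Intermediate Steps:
N = 9 (N = 9 - 1*0 = 9 + 0 = 9)
x = -4
q(M, R) = (-4 + R)*(4 + R) (q(M, R) = (4 + R)*(-4 + R) = (-4 + R)*(4 + R))
7165*(-2*q(0, x) - 2) = 7165*(-2*(-16 + (-4)²) - 2) = 7165*(-2*(-16 + 16) - 2) = 7165*(-2*0 - 2) = 7165*(0 - 2) = 7165*(-2) = -14330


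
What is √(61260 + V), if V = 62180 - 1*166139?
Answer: I*√42699 ≈ 206.64*I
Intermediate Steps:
V = -103959 (V = 62180 - 166139 = -103959)
√(61260 + V) = √(61260 - 103959) = √(-42699) = I*√42699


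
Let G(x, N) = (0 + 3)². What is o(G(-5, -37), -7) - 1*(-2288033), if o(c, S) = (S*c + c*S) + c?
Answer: 2287916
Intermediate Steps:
G(x, N) = 9 (G(x, N) = 3² = 9)
o(c, S) = c + 2*S*c (o(c, S) = (S*c + S*c) + c = 2*S*c + c = c + 2*S*c)
o(G(-5, -37), -7) - 1*(-2288033) = 9*(1 + 2*(-7)) - 1*(-2288033) = 9*(1 - 14) + 2288033 = 9*(-13) + 2288033 = -117 + 2288033 = 2287916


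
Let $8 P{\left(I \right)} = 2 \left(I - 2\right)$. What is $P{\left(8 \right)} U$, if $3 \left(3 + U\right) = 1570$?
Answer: $\frac{1561}{2} \approx 780.5$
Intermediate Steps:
$P{\left(I \right)} = - \frac{1}{2} + \frac{I}{4}$ ($P{\left(I \right)} = \frac{2 \left(I - 2\right)}{8} = \frac{2 \left(-2 + I\right)}{8} = \frac{-4 + 2 I}{8} = - \frac{1}{2} + \frac{I}{4}$)
$U = \frac{1561}{3}$ ($U = -3 + \frac{1}{3} \cdot 1570 = -3 + \frac{1570}{3} = \frac{1561}{3} \approx 520.33$)
$P{\left(8 \right)} U = \left(- \frac{1}{2} + \frac{1}{4} \cdot 8\right) \frac{1561}{3} = \left(- \frac{1}{2} + 2\right) \frac{1561}{3} = \frac{3}{2} \cdot \frac{1561}{3} = \frac{1561}{2}$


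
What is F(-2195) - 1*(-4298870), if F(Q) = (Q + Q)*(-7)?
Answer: 4329600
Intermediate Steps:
F(Q) = -14*Q (F(Q) = (2*Q)*(-7) = -14*Q)
F(-2195) - 1*(-4298870) = -14*(-2195) - 1*(-4298870) = 30730 + 4298870 = 4329600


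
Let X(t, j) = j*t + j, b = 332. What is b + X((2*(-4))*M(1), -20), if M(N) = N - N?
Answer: 312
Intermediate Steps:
M(N) = 0
X(t, j) = j + j*t
b + X((2*(-4))*M(1), -20) = 332 - 20*(1 + (2*(-4))*0) = 332 - 20*(1 - 8*0) = 332 - 20*(1 + 0) = 332 - 20*1 = 332 - 20 = 312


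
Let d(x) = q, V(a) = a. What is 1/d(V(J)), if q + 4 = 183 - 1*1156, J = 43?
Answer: -1/977 ≈ -0.0010235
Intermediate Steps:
q = -977 (q = -4 + (183 - 1*1156) = -4 + (183 - 1156) = -4 - 973 = -977)
d(x) = -977
1/d(V(J)) = 1/(-977) = -1/977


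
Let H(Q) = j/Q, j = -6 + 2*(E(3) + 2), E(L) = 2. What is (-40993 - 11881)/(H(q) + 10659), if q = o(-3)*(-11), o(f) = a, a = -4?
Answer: -1163228/234499 ≈ -4.9605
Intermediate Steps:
o(f) = -4
q = 44 (q = -4*(-11) = 44)
j = 2 (j = -6 + 2*(2 + 2) = -6 + 2*4 = -6 + 8 = 2)
H(Q) = 2/Q
(-40993 - 11881)/(H(q) + 10659) = (-40993 - 11881)/(2/44 + 10659) = -52874/(2*(1/44) + 10659) = -52874/(1/22 + 10659) = -52874/234499/22 = -52874*22/234499 = -1163228/234499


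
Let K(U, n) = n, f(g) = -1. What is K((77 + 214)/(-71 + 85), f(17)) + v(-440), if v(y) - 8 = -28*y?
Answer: 12327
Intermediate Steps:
v(y) = 8 - 28*y
K((77 + 214)/(-71 + 85), f(17)) + v(-440) = -1 + (8 - 28*(-440)) = -1 + (8 + 12320) = -1 + 12328 = 12327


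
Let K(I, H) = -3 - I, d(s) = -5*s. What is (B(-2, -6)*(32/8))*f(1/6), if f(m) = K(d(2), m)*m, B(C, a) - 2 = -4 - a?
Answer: 56/3 ≈ 18.667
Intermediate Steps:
B(C, a) = -2 - a (B(C, a) = 2 + (-4 - a) = -2 - a)
f(m) = 7*m (f(m) = (-3 - (-5)*2)*m = (-3 - 1*(-10))*m = (-3 + 10)*m = 7*m)
(B(-2, -6)*(32/8))*f(1/6) = ((-2 - 1*(-6))*(32/8))*(7/6) = ((-2 + 6)*(32*(⅛)))*(7*(⅙)) = (4*4)*(7/6) = 16*(7/6) = 56/3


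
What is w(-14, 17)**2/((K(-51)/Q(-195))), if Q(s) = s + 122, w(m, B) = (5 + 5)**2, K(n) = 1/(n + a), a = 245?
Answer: -141620000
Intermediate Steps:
K(n) = 1/(245 + n) (K(n) = 1/(n + 245) = 1/(245 + n))
w(m, B) = 100 (w(m, B) = 10**2 = 100)
Q(s) = 122 + s
w(-14, 17)**2/((K(-51)/Q(-195))) = 100**2/((1/((245 - 51)*(122 - 195)))) = 10000/((1/(194*(-73)))) = 10000/(((1/194)*(-1/73))) = 10000/(-1/14162) = 10000*(-14162) = -141620000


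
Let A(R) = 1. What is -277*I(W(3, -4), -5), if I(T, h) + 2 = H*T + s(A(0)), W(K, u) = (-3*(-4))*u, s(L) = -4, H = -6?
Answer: -78114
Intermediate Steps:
W(K, u) = 12*u
I(T, h) = -6 - 6*T (I(T, h) = -2 + (-6*T - 4) = -2 + (-4 - 6*T) = -6 - 6*T)
-277*I(W(3, -4), -5) = -277*(-6 - 72*(-4)) = -277*(-6 - 6*(-48)) = -277*(-6 + 288) = -277*282 = -78114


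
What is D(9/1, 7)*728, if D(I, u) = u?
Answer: 5096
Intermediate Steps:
D(9/1, 7)*728 = 7*728 = 5096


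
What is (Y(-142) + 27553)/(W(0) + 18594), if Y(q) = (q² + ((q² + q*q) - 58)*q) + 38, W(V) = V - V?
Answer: -630065/2066 ≈ -304.97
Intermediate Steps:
W(V) = 0
Y(q) = 38 + q² + q*(-58 + 2*q²) (Y(q) = (q² + ((q² + q²) - 58)*q) + 38 = (q² + (2*q² - 58)*q) + 38 = (q² + (-58 + 2*q²)*q) + 38 = (q² + q*(-58 + 2*q²)) + 38 = 38 + q² + q*(-58 + 2*q²))
(Y(-142) + 27553)/(W(0) + 18594) = ((38 + (-142)² - 58*(-142) + 2*(-142)³) + 27553)/(0 + 18594) = ((38 + 20164 + 8236 + 2*(-2863288)) + 27553)/18594 = ((38 + 20164 + 8236 - 5726576) + 27553)*(1/18594) = (-5698138 + 27553)*(1/18594) = -5670585*1/18594 = -630065/2066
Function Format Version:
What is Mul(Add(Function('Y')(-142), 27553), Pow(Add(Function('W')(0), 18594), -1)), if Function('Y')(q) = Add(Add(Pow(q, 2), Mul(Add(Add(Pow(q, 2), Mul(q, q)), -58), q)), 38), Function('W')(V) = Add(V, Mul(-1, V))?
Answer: Rational(-630065, 2066) ≈ -304.97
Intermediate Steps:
Function('W')(V) = 0
Function('Y')(q) = Add(38, Pow(q, 2), Mul(q, Add(-58, Mul(2, Pow(q, 2))))) (Function('Y')(q) = Add(Add(Pow(q, 2), Mul(Add(Add(Pow(q, 2), Pow(q, 2)), -58), q)), 38) = Add(Add(Pow(q, 2), Mul(Add(Mul(2, Pow(q, 2)), -58), q)), 38) = Add(Add(Pow(q, 2), Mul(Add(-58, Mul(2, Pow(q, 2))), q)), 38) = Add(Add(Pow(q, 2), Mul(q, Add(-58, Mul(2, Pow(q, 2))))), 38) = Add(38, Pow(q, 2), Mul(q, Add(-58, Mul(2, Pow(q, 2))))))
Mul(Add(Function('Y')(-142), 27553), Pow(Add(Function('W')(0), 18594), -1)) = Mul(Add(Add(38, Pow(-142, 2), Mul(-58, -142), Mul(2, Pow(-142, 3))), 27553), Pow(Add(0, 18594), -1)) = Mul(Add(Add(38, 20164, 8236, Mul(2, -2863288)), 27553), Pow(18594, -1)) = Mul(Add(Add(38, 20164, 8236, -5726576), 27553), Rational(1, 18594)) = Mul(Add(-5698138, 27553), Rational(1, 18594)) = Mul(-5670585, Rational(1, 18594)) = Rational(-630065, 2066)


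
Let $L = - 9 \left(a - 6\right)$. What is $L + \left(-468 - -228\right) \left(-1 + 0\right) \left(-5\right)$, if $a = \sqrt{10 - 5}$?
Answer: $-1146 - 9 \sqrt{5} \approx -1166.1$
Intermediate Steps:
$a = \sqrt{5} \approx 2.2361$
$L = 54 - 9 \sqrt{5}$ ($L = - 9 \left(\sqrt{5} - 6\right) = - 9 \left(-6 + \sqrt{5}\right) = 54 - 9 \sqrt{5} \approx 33.875$)
$L + \left(-468 - -228\right) \left(-1 + 0\right) \left(-5\right) = \left(54 - 9 \sqrt{5}\right) + \left(-468 - -228\right) \left(-1 + 0\right) \left(-5\right) = \left(54 - 9 \sqrt{5}\right) + \left(-468 + 228\right) \left(\left(-1\right) \left(-5\right)\right) = \left(54 - 9 \sqrt{5}\right) - 1200 = -1146 - 9 \sqrt{5}$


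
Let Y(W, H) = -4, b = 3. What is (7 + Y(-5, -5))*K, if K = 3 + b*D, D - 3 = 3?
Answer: 63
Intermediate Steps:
D = 6 (D = 3 + 3 = 6)
K = 21 (K = 3 + 3*6 = 3 + 18 = 21)
(7 + Y(-5, -5))*K = (7 - 4)*21 = 3*21 = 63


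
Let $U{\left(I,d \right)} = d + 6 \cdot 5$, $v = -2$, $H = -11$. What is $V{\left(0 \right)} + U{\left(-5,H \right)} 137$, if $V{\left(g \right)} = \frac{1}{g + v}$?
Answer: $\frac{5205}{2} \approx 2602.5$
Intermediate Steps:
$U{\left(I,d \right)} = 30 + d$ ($U{\left(I,d \right)} = d + 30 = 30 + d$)
$V{\left(g \right)} = \frac{1}{-2 + g}$ ($V{\left(g \right)} = \frac{1}{g - 2} = \frac{1}{-2 + g}$)
$V{\left(0 \right)} + U{\left(-5,H \right)} 137 = \frac{1}{-2 + 0} + \left(30 - 11\right) 137 = \frac{1}{-2} + 19 \cdot 137 = - \frac{1}{2} + 2603 = \frac{5205}{2}$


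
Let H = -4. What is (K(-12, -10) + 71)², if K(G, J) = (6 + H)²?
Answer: 5625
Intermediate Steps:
K(G, J) = 4 (K(G, J) = (6 - 4)² = 2² = 4)
(K(-12, -10) + 71)² = (4 + 71)² = 75² = 5625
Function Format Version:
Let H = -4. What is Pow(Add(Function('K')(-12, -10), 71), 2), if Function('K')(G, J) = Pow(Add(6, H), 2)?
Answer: 5625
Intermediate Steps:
Function('K')(G, J) = 4 (Function('K')(G, J) = Pow(Add(6, -4), 2) = Pow(2, 2) = 4)
Pow(Add(Function('K')(-12, -10), 71), 2) = Pow(Add(4, 71), 2) = Pow(75, 2) = 5625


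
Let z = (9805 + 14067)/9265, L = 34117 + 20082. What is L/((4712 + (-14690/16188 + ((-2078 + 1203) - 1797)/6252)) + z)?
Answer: 2117569244497890/184147599321263 ≈ 11.499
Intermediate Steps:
L = 54199
z = 23872/9265 (z = 23872*(1/9265) = 23872/9265 ≈ 2.5766)
L/((4712 + (-14690/16188 + ((-2078 + 1203) - 1797)/6252)) + z) = 54199/((4712 + (-14690/16188 + ((-2078 + 1203) - 1797)/6252)) + 23872/9265) = 54199/((4712 + (-14690*1/16188 + (-875 - 1797)*(1/6252))) + 23872/9265) = 54199/((4712 + (-7345/8094 - 2672*1/6252)) + 23872/9265) = 54199/((4712 + (-7345/8094 - 668/1563)) + 23872/9265) = 54199/((4712 - 5629009/4216974) + 23872/9265) = 54199/(19864752479/4216974 + 23872/9265) = 54199/(184147599321263/39070264110) = 54199*(39070264110/184147599321263) = 2117569244497890/184147599321263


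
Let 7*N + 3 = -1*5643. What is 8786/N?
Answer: -30751/2823 ≈ -10.893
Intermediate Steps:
N = -5646/7 (N = -3/7 + (-1*5643)/7 = -3/7 + (⅐)*(-5643) = -3/7 - 5643/7 = -5646/7 ≈ -806.57)
8786/N = 8786/(-5646/7) = 8786*(-7/5646) = -30751/2823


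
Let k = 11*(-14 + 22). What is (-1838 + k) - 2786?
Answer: -4536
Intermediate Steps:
k = 88 (k = 11*8 = 88)
(-1838 + k) - 2786 = (-1838 + 88) - 2786 = -1750 - 2786 = -4536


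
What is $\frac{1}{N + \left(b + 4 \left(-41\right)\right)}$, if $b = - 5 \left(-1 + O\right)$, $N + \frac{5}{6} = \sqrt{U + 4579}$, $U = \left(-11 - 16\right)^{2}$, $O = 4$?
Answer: $- \frac{6474}{973153} - \frac{72 \sqrt{1327}}{973153} \approx -0.0093478$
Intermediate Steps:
$U = 729$ ($U = \left(-27\right)^{2} = 729$)
$N = - \frac{5}{6} + 2 \sqrt{1327}$ ($N = - \frac{5}{6} + \sqrt{729 + 4579} = - \frac{5}{6} + \sqrt{5308} = - \frac{5}{6} + 2 \sqrt{1327} \approx 72.023$)
$b = -15$ ($b = - 5 \left(-1 + 4\right) = \left(-5\right) 3 = -15$)
$\frac{1}{N + \left(b + 4 \left(-41\right)\right)} = \frac{1}{\left(- \frac{5}{6} + 2 \sqrt{1327}\right) + \left(-15 + 4 \left(-41\right)\right)} = \frac{1}{\left(- \frac{5}{6} + 2 \sqrt{1327}\right) - 179} = \frac{1}{- \frac{1079}{6} + 2 \sqrt{1327}}$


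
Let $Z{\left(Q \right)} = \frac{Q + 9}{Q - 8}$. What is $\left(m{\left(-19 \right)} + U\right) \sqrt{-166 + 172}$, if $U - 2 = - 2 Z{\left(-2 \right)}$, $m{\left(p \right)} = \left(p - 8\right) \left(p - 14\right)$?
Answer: $\frac{4472 \sqrt{6}}{5} \approx 2190.8$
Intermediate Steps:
$m{\left(p \right)} = \left(-14 + p\right) \left(-8 + p\right)$ ($m{\left(p \right)} = \left(-8 + p\right) \left(-14 + p\right) = \left(-14 + p\right) \left(-8 + p\right)$)
$Z{\left(Q \right)} = \frac{9 + Q}{-8 + Q}$
$U = \frac{17}{5}$ ($U = 2 - 2 \frac{9 - 2}{-8 - 2} = 2 - 2 \frac{1}{-10} \cdot 7 = 2 - 2 \left(\left(- \frac{1}{10}\right) 7\right) = 2 - - \frac{7}{5} = 2 + \frac{7}{5} = \frac{17}{5} \approx 3.4$)
$\left(m{\left(-19 \right)} + U\right) \sqrt{-166 + 172} = \left(\left(112 + \left(-19\right)^{2} - -418\right) + \frac{17}{5}\right) \sqrt{-166 + 172} = \left(\left(112 + 361 + 418\right) + \frac{17}{5}\right) \sqrt{6} = \left(891 + \frac{17}{5}\right) \sqrt{6} = \frac{4472 \sqrt{6}}{5}$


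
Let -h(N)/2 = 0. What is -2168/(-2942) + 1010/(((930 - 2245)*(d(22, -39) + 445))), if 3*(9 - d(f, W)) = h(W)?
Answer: 64567313/87820171 ≈ 0.73522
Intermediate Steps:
h(N) = 0 (h(N) = -2*0 = 0)
d(f, W) = 9 (d(f, W) = 9 - ⅓*0 = 9 + 0 = 9)
-2168/(-2942) + 1010/(((930 - 2245)*(d(22, -39) + 445))) = -2168/(-2942) + 1010/(((930 - 2245)*(9 + 445))) = -2168*(-1/2942) + 1010/((-1315*454)) = 1084/1471 + 1010/(-597010) = 1084/1471 + 1010*(-1/597010) = 1084/1471 - 101/59701 = 64567313/87820171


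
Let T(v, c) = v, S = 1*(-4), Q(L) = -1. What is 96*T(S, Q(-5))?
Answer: -384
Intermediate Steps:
S = -4
96*T(S, Q(-5)) = 96*(-4) = -384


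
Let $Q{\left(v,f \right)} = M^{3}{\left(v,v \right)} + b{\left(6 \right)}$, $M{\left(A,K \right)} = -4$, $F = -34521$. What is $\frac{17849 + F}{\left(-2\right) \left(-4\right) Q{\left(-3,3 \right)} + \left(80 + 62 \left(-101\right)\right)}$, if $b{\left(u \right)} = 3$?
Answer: $\frac{8336}{3335} \approx 2.4995$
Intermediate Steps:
$Q{\left(v,f \right)} = -61$ ($Q{\left(v,f \right)} = \left(-4\right)^{3} + 3 = -64 + 3 = -61$)
$\frac{17849 + F}{\left(-2\right) \left(-4\right) Q{\left(-3,3 \right)} + \left(80 + 62 \left(-101\right)\right)} = \frac{17849 - 34521}{\left(-2\right) \left(-4\right) \left(-61\right) + \left(80 + 62 \left(-101\right)\right)} = - \frac{16672}{8 \left(-61\right) + \left(80 - 6262\right)} = - \frac{16672}{-488 - 6182} = - \frac{16672}{-6670} = \left(-16672\right) \left(- \frac{1}{6670}\right) = \frac{8336}{3335}$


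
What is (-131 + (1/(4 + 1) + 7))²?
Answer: 383161/25 ≈ 15326.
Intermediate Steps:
(-131 + (1/(4 + 1) + 7))² = (-131 + (1/5 + 7))² = (-131 + (1*(⅕) + 7))² = (-131 + (⅕ + 7))² = (-131 + 36/5)² = (-619/5)² = 383161/25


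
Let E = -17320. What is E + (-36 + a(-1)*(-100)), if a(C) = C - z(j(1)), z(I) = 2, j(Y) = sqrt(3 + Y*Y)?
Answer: -17056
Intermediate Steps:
j(Y) = sqrt(3 + Y**2)
a(C) = -2 + C (a(C) = C - 1*2 = C - 2 = -2 + C)
E + (-36 + a(-1)*(-100)) = -17320 + (-36 + (-2 - 1)*(-100)) = -17320 + (-36 - 3*(-100)) = -17320 + (-36 + 300) = -17320 + 264 = -17056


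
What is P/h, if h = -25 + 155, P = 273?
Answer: 21/10 ≈ 2.1000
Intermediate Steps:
h = 130
P/h = 273/130 = (1/130)*273 = 21/10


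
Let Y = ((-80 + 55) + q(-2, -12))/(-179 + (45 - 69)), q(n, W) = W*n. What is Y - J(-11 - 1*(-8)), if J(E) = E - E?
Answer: 1/203 ≈ 0.0049261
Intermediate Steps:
Y = 1/203 (Y = ((-80 + 55) - 12*(-2))/(-179 + (45 - 69)) = (-25 + 24)/(-179 - 24) = -1/(-203) = -1*(-1/203) = 1/203 ≈ 0.0049261)
J(E) = 0
Y - J(-11 - 1*(-8)) = 1/203 - 1*0 = 1/203 + 0 = 1/203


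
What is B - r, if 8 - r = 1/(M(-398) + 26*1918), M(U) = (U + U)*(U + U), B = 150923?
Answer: 103147987861/683484 ≈ 1.5092e+5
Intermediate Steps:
M(U) = 4*U² (M(U) = (2*U)*(2*U) = 4*U²)
r = 5467871/683484 (r = 8 - 1/(4*(-398)² + 26*1918) = 8 - 1/(4*158404 + 49868) = 8 - 1/(633616 + 49868) = 8 - 1/683484 = 5467871/683484 ≈ 8.0000)
B - r = 150923 - 1*5467871/683484 = 150923 - 5467871/683484 = 103147987861/683484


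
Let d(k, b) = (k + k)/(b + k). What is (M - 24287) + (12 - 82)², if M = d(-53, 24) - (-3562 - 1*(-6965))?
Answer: -660804/29 ≈ -22786.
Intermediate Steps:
d(k, b) = 2*k/(b + k) (d(k, b) = (2*k)/(b + k) = 2*k/(b + k))
M = -98581/29 (M = 2*(-53)/(24 - 53) - (-3562 - 1*(-6965)) = 2*(-53)/(-29) - (-3562 + 6965) = 2*(-53)*(-1/29) - 1*3403 = 106/29 - 3403 = -98581/29 ≈ -3399.3)
(M - 24287) + (12 - 82)² = (-98581/29 - 24287) + (12 - 82)² = -802904/29 + (-70)² = -802904/29 + 4900 = -660804/29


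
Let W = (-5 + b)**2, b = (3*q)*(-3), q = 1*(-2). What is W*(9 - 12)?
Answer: -507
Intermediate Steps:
q = -2
b = 18 (b = (3*(-2))*(-3) = -6*(-3) = 18)
W = 169 (W = (-5 + 18)**2 = 13**2 = 169)
W*(9 - 12) = 169*(9 - 12) = 169*(-3) = -507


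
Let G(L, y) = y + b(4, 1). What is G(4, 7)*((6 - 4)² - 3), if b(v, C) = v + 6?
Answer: 17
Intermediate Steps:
b(v, C) = 6 + v
G(L, y) = 10 + y (G(L, y) = y + (6 + 4) = y + 10 = 10 + y)
G(4, 7)*((6 - 4)² - 3) = (10 + 7)*((6 - 4)² - 3) = 17*(2² - 3) = 17*(4 - 3) = 17*1 = 17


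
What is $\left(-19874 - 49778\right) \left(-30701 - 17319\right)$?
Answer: $3344689040$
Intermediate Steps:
$\left(-19874 - 49778\right) \left(-30701 - 17319\right) = \left(-69652\right) \left(-48020\right) = 3344689040$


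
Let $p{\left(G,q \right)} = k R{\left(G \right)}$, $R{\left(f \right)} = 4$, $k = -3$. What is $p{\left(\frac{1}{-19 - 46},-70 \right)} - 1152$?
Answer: $-1164$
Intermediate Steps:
$p{\left(G,q \right)} = -12$ ($p{\left(G,q \right)} = \left(-3\right) 4 = -12$)
$p{\left(\frac{1}{-19 - 46},-70 \right)} - 1152 = -12 - 1152 = -1164$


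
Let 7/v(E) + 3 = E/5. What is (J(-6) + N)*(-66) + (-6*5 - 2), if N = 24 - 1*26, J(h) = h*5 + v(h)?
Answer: 2190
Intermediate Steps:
v(E) = 7/(-3 + E/5)
J(h) = 5*h + 35/(-15 + h) (J(h) = h*5 + 35/(-15 + h) = 5*h + 35/(-15 + h))
N = -2 (N = 24 - 26 = -2)
(J(-6) + N)*(-66) + (-6*5 - 2) = (5*(7 - 6*(-15 - 6))/(-15 - 6) - 2)*(-66) + (-6*5 - 2) = (5*(7 - 6*(-21))/(-21) - 2)*(-66) + (-30 - 2) = (5*(-1/21)*(7 + 126) - 2)*(-66) - 32 = (5*(-1/21)*133 - 2)*(-66) - 32 = (-95/3 - 2)*(-66) - 32 = -101/3*(-66) - 32 = 2222 - 32 = 2190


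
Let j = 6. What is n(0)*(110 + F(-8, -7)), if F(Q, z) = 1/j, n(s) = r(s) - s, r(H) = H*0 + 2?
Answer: 661/3 ≈ 220.33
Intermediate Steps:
r(H) = 2 (r(H) = 0 + 2 = 2)
n(s) = 2 - s
F(Q, z) = ⅙ (F(Q, z) = 1/6 = ⅙)
n(0)*(110 + F(-8, -7)) = (2 - 1*0)*(110 + ⅙) = (2 + 0)*(661/6) = 2*(661/6) = 661/3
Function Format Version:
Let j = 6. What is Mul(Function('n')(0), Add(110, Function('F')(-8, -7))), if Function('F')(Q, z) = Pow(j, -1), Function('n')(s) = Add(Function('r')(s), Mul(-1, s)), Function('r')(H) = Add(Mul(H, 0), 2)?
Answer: Rational(661, 3) ≈ 220.33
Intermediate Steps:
Function('r')(H) = 2 (Function('r')(H) = Add(0, 2) = 2)
Function('n')(s) = Add(2, Mul(-1, s))
Function('F')(Q, z) = Rational(1, 6) (Function('F')(Q, z) = Pow(6, -1) = Rational(1, 6))
Mul(Function('n')(0), Add(110, Function('F')(-8, -7))) = Mul(Add(2, Mul(-1, 0)), Add(110, Rational(1, 6))) = Mul(Add(2, 0), Rational(661, 6)) = Mul(2, Rational(661, 6)) = Rational(661, 3)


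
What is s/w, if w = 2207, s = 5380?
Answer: 5380/2207 ≈ 2.4377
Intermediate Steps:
s/w = 5380/2207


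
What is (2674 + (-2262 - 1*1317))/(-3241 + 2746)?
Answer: 181/99 ≈ 1.8283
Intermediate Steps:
(2674 + (-2262 - 1*1317))/(-3241 + 2746) = (2674 + (-2262 - 1317))/(-495) = (2674 - 3579)*(-1/495) = -905*(-1/495) = 181/99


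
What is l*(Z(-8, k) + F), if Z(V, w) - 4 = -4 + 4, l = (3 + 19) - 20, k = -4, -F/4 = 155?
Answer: -1232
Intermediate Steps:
F = -620 (F = -4*155 = -620)
l = 2 (l = 22 - 20 = 2)
Z(V, w) = 4 (Z(V, w) = 4 + (-4 + 4) = 4 + 0 = 4)
l*(Z(-8, k) + F) = 2*(4 - 620) = 2*(-616) = -1232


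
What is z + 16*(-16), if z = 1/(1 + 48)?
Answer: -12543/49 ≈ -255.98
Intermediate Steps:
z = 1/49 ≈ 0.020408
z + 16*(-16) = 1/49 + 16*(-16) = 1/49 - 256 = -12543/49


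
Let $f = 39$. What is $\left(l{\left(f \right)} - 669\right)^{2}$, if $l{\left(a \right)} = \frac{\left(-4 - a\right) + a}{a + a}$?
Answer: $\frac{680844649}{1521} \approx 4.4763 \cdot 10^{5}$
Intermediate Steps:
$l{\left(a \right)} = - \frac{2}{a}$ ($l{\left(a \right)} = - \frac{4}{2 a} = - 4 \frac{1}{2 a} = - \frac{2}{a}$)
$\left(l{\left(f \right)} - 669\right)^{2} = \left(- \frac{2}{39} - 669\right)^{2} = \left(- \frac{26093}{39}\right)^{2} = \frac{680844649}{1521}$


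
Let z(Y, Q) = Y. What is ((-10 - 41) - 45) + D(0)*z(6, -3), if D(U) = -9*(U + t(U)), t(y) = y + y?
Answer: -96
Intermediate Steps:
t(y) = 2*y
D(U) = -27*U (D(U) = -9*(U + 2*U) = -27*U)
((-10 - 41) - 45) + D(0)*z(6, -3) = ((-10 - 41) - 45) - 27*0*6 = (-51 - 45) + 0*6 = -96 + 0 = -96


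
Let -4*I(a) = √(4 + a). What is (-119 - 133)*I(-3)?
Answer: 63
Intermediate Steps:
I(a) = -√(4 + a)/4
(-119 - 133)*I(-3) = (-119 - 133)*(-√(4 - 3)/4) = -(-63)*√1 = -(-63) = -252*(-¼) = 63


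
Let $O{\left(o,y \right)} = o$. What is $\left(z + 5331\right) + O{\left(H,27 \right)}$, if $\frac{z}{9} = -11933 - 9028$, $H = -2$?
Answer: $-183320$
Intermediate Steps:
$z = -188649$ ($z = 9 \left(-11933 - 9028\right) = 9 \left(-20961\right) = -188649$)
$\left(z + 5331\right) + O{\left(H,27 \right)} = \left(-188649 + 5331\right) - 2 = -183318 - 2 = -183320$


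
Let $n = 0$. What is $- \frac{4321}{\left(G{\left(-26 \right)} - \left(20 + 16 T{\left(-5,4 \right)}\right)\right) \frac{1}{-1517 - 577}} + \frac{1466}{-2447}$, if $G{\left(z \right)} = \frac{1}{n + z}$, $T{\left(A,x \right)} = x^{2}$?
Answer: $- \frac{575673447710}{17562119} \approx -32779.0$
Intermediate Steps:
$G{\left(z \right)} = \frac{1}{z}$ ($G{\left(z \right)} = \frac{1}{0 + z} = \frac{1}{z}$)
$- \frac{4321}{\left(G{\left(-26 \right)} - \left(20 + 16 T{\left(-5,4 \right)}\right)\right) \frac{1}{-1517 - 577}} + \frac{1466}{-2447} = - \frac{4321}{\left(\frac{1}{-26} - \left(20 + 16 \cdot 4^{2}\right)\right) \frac{1}{-1517 - 577}} + \frac{1466}{-2447} = - \frac{4321}{\left(- \frac{1}{26} - 276\right) \frac{1}{-2094}} + 1466 \left(- \frac{1}{2447}\right) = - \frac{4321}{\left(- \frac{1}{26} - 276\right) \left(- \frac{1}{2094}\right)} - \frac{1466}{2447} = - \frac{4321}{\left(- \frac{7177}{26}\right) \left(- \frac{1}{2094}\right)} - \frac{1466}{2447} = - \frac{4321}{\frac{7177}{54444}} - \frac{1466}{2447} = \left(-4321\right) \frac{54444}{7177} - \frac{1466}{2447} = - \frac{235252524}{7177} - \frac{1466}{2447} = - \frac{575673447710}{17562119}$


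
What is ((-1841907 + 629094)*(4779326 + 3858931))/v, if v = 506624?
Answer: -10476590386941/506624 ≈ -2.0679e+7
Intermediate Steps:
((-1841907 + 629094)*(4779326 + 3858931))/v = ((-1841907 + 629094)*(4779326 + 3858931))/506624 = -1212813*8638257*(1/506624) = -10476590386941*1/506624 = -10476590386941/506624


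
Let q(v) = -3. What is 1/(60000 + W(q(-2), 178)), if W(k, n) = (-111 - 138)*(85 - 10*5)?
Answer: 1/51285 ≈ 1.9499e-5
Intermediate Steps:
W(k, n) = -8715 (W(k, n) = -249*(85 - 50) = -249*35 = -8715)
1/(60000 + W(q(-2), 178)) = 1/(60000 - 8715) = 1/51285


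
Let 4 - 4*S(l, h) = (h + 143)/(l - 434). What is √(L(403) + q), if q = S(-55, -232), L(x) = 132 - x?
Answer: I*√258294201/978 ≈ 16.433*I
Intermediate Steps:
S(l, h) = 1 - (143 + h)/(4*(-434 + l)) (S(l, h) = 1 - (h + 143)/(4*(l - 434)) = 1 - (143 + h)/(4*(-434 + l)))
q = 1867/1956 (q = (-1879 - 1*(-232) + 4*(-55))/(4*(-434 - 55)) = (¼)*(-1879 + 232 - 220)/(-489) = (¼)*(-1/489)*(-1867) = 1867/1956 ≈ 0.95450)
√(L(403) + q) = √((132 - 1*403) + 1867/1956) = √((132 - 403) + 1867/1956) = √(-271 + 1867/1956) = √(-528209/1956) = I*√258294201/978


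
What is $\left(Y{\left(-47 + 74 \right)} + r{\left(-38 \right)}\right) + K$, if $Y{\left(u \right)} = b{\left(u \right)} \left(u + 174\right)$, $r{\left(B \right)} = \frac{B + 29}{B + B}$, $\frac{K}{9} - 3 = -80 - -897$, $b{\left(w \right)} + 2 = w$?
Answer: $\frac{942789}{76} \approx 12405.0$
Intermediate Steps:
$b{\left(w \right)} = -2 + w$
$K = 7380$ ($K = 27 + 9 \left(-80 - -897\right) = 27 + 9 \left(-80 + 897\right) = 27 + 9 \cdot 817 = 27 + 7353 = 7380$)
$r{\left(B \right)} = \frac{29 + B}{2 B}$
$Y{\left(u \right)} = \left(-2 + u\right) \left(174 + u\right)$ ($Y{\left(u \right)} = \left(-2 + u\right) \left(u + 174\right) = \left(-2 + u\right) \left(174 + u\right)$)
$\left(Y{\left(-47 + 74 \right)} + r{\left(-38 \right)}\right) + K = \left(\left(-2 + \left(-47 + 74\right)\right) \left(174 + \left(-47 + 74\right)\right) + \frac{29 - 38}{2 \left(-38\right)}\right) + 7380 = \left(\left(-2 + 27\right) \left(174 + 27\right) + \frac{1}{2} \left(- \frac{1}{38}\right) \left(-9\right)\right) + 7380 = \left(25 \cdot 201 + \frac{9}{76}\right) + 7380 = \left(5025 + \frac{9}{76}\right) + 7380 = \frac{381909}{76} + 7380 = \frac{942789}{76}$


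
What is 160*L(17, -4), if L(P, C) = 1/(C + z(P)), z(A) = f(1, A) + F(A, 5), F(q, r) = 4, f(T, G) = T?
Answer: 160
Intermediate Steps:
z(A) = 5 (z(A) = 1 + 4 = 5)
L(P, C) = 1/(5 + C) (L(P, C) = 1/(C + 5) = 1/(5 + C))
160*L(17, -4) = 160/(5 - 4) = 160/1 = 160*1 = 160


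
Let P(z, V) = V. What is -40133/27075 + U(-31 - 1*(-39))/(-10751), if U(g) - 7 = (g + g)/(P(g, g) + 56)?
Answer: -1726664707/1164333300 ≈ -1.4830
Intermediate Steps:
U(g) = 7 + 2*g/(56 + g) (U(g) = 7 + (g + g)/(g + 56) = 7 + (2*g)/(56 + g) = 7 + 2*g/(56 + g))
-40133/27075 + U(-31 - 1*(-39))/(-10751) = -40133/27075 + ((392 + 9*(-31 - 1*(-39)))/(56 + (-31 - 1*(-39))))/(-10751) = -40133*1/27075 + ((392 + 9*(-31 + 39))/(56 + (-31 + 39)))*(-1/10751) = -40133/27075 + ((392 + 9*8)/(56 + 8))*(-1/10751) = -40133/27075 + ((392 + 72)/64)*(-1/10751) = -40133/27075 + ((1/64)*464)*(-1/10751) = -40133/27075 + (29/4)*(-1/10751) = -40133/27075 - 29/43004 = -1726664707/1164333300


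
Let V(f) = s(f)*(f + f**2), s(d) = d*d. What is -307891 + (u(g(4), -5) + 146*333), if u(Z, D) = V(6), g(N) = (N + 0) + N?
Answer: -257761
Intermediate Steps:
s(d) = d**2
g(N) = 2*N (g(N) = N + N = 2*N)
V(f) = f**2*(f + f**2)
u(Z, D) = 1512 (u(Z, D) = 6**3*(1 + 6) = 216*7 = 1512)
-307891 + (u(g(4), -5) + 146*333) = -307891 + (1512 + 146*333) = -307891 + (1512 + 48618) = -307891 + 50130 = -257761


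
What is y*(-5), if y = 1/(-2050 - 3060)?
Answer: 1/1022 ≈ 0.00097847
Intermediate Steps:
y = -1/5110 (y = 1/(-5110) = -1/5110 ≈ -0.00019569)
y*(-5) = -1/5110*(-5) = 1/1022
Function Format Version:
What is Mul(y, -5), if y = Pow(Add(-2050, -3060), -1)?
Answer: Rational(1, 1022) ≈ 0.00097847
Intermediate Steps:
y = Rational(-1, 5110) (y = Pow(-5110, -1) = Rational(-1, 5110) ≈ -0.00019569)
Mul(y, -5) = Mul(Rational(-1, 5110), -5) = Rational(1, 1022)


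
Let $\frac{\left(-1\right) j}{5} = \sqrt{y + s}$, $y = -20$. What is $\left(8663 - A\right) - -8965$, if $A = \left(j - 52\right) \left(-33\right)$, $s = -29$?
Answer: $15912 - 1155 i \approx 15912.0 - 1155.0 i$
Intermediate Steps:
$j = - 35 i$ ($j = - 5 \sqrt{-20 - 29} = - 5 \sqrt{-49} = - 5 \cdot 7 i = - 35 i \approx - 35.0 i$)
$A = 1716 + 1155 i$ ($A = \left(- 35 i - 52\right) \left(-33\right) = \left(-52 - 35 i\right) \left(-33\right) = 1716 + 1155 i \approx 1716.0 + 1155.0 i$)
$\left(8663 - A\right) - -8965 = \left(8663 - \left(1716 + 1155 i\right)\right) - -8965 = \left(8663 - \left(1716 + 1155 i\right)\right) + 8965 = \left(6947 - 1155 i\right) + 8965 = 15912 - 1155 i$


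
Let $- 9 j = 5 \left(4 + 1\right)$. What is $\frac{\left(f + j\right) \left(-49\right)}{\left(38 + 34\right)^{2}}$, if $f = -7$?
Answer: $\frac{539}{5832} \approx 0.092421$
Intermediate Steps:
$j = - \frac{25}{9}$ ($j = - \frac{5 \left(4 + 1\right)}{9} = - \frac{5 \cdot 5}{9} = \left(- \frac{1}{9}\right) 25 = - \frac{25}{9} \approx -2.7778$)
$\frac{\left(f + j\right) \left(-49\right)}{\left(38 + 34\right)^{2}} = \frac{\left(-7 - \frac{25}{9}\right) \left(-49\right)}{\left(38 + 34\right)^{2}} = \frac{\left(- \frac{88}{9}\right) \left(-49\right)}{72^{2}} = \frac{4312}{9 \cdot 5184} = \frac{4312}{9} \cdot \frac{1}{5184} = \frac{539}{5832}$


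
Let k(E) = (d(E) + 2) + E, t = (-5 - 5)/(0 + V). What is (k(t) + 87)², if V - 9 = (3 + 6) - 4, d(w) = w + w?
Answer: 369664/49 ≈ 7544.2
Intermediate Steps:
d(w) = 2*w
V = 14 (V = 9 + ((3 + 6) - 4) = 9 + (9 - 4) = 9 + 5 = 14)
t = -5/7 (t = (-5 - 5)/(0 + 14) = -10/14 = -10*1/14 = -5/7 ≈ -0.71429)
k(E) = 2 + 3*E (k(E) = (2*E + 2) + E = (2 + 2*E) + E = 2 + 3*E)
(k(t) + 87)² = ((2 + 3*(-5/7)) + 87)² = ((2 - 15/7) + 87)² = (-⅐ + 87)² = (608/7)² = 369664/49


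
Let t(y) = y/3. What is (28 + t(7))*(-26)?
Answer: -2366/3 ≈ -788.67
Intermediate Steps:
t(y) = y/3 (t(y) = y*(⅓) = y/3)
(28 + t(7))*(-26) = (28 + (⅓)*7)*(-26) = (28 + 7/3)*(-26) = (91/3)*(-26) = -2366/3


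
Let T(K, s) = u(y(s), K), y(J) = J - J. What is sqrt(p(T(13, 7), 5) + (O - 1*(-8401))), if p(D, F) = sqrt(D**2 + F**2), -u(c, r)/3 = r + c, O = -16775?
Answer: sqrt(-8374 + sqrt(1546)) ≈ 91.294*I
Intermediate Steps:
y(J) = 0
u(c, r) = -3*c - 3*r (u(c, r) = -3*(r + c) = -3*(c + r) = -3*c - 3*r)
T(K, s) = -3*K (T(K, s) = -3*0 - 3*K = 0 - 3*K = -3*K)
sqrt(p(T(13, 7), 5) + (O - 1*(-8401))) = sqrt(sqrt((-3*13)**2 + 5**2) + (-16775 - 1*(-8401))) = sqrt(sqrt((-39)**2 + 25) + (-16775 + 8401)) = sqrt(sqrt(1521 + 25) - 8374) = sqrt(sqrt(1546) - 8374) = sqrt(-8374 + sqrt(1546))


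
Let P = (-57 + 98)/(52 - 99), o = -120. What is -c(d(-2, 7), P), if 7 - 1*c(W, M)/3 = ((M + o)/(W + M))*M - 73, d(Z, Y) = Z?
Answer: -740521/2115 ≈ -350.13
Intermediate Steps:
P = -41/47 (P = 41/(-47) = 41*(-1/47) = -41/47 ≈ -0.87234)
c(W, M) = 240 - 3*M*(-120 + M)/(M + W) (c(W, M) = 21 - 3*(((M - 120)/(W + M))*M - 73) = 21 - 3*(((-120 + M)/(M + W))*M - 73) = 21 - 3*(M*(-120 + M)/(M + W) - 73) = 21 - 3*(-73 + M*(-120 + M)/(M + W)) = 21 + (219 - 3*M*(-120 + M)/(M + W)) = 240 - 3*M*(-120 + M)/(M + W))
-c(d(-2, 7), P) = -3*(-(-41/47)² + 80*(-2) + 200*(-41/47))/(-41/47 - 2) = -3*(-1*1681/2209 - 160 - 8200/47)/(-135/47) = -3*(-47)*(-1681/2209 - 160 - 8200/47)/135 = -3*(-47)*(-740521)/(135*2209) = -1*740521/2115 = -740521/2115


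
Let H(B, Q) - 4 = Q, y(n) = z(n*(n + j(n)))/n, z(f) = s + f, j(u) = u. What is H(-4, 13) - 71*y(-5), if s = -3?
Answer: 3422/5 ≈ 684.40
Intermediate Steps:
z(f) = -3 + f
y(n) = (-3 + 2*n²)/n (y(n) = (-3 + n*(n + n))/n = (-3 + n*(2*n))/n = (-3 + 2*n²)/n)
H(B, Q) = 4 + Q
H(-4, 13) - 71*y(-5) = (4 + 13) - 71*(-3/(-5) + 2*(-5)) = 17 - 71*(-3*(-⅕) - 10) = 17 - 71*(⅗ - 10) = 17 - 71*(-47/5) = 17 + 3337/5 = 3422/5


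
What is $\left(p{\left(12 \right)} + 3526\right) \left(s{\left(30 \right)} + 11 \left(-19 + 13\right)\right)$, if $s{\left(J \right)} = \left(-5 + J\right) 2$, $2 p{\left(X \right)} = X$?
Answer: $-56512$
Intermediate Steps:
$p{\left(X \right)} = \frac{X}{2}$
$s{\left(J \right)} = -10 + 2 J$
$\left(p{\left(12 \right)} + 3526\right) \left(s{\left(30 \right)} + 11 \left(-19 + 13\right)\right) = \left(\frac{1}{2} \cdot 12 + 3526\right) \left(\left(-10 + 2 \cdot 30\right) + 11 \left(-19 + 13\right)\right) = \left(6 + 3526\right) \left(\left(-10 + 60\right) + 11 \left(-6\right)\right) = 3532 \left(50 - 66\right) = 3532 \left(-16\right) = -56512$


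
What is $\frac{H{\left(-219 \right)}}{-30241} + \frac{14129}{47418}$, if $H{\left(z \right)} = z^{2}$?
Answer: $- \frac{1846939609}{1433967738} \approx -1.288$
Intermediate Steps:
$\frac{H{\left(-219 \right)}}{-30241} + \frac{14129}{47418} = \frac{\left(-219\right)^{2}}{-30241} + \frac{14129}{47418} = 47961 \left(- \frac{1}{30241}\right) + 14129 \cdot \frac{1}{47418} = - \frac{47961}{30241} + \frac{14129}{47418} = - \frac{1846939609}{1433967738}$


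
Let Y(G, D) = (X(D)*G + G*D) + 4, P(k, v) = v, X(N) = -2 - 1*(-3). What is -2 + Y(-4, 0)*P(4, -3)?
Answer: -2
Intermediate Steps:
X(N) = 1 (X(N) = -2 + 3 = 1)
Y(G, D) = 4 + G + D*G (Y(G, D) = (1*G + G*D) + 4 = (G + D*G) + 4 = 4 + G + D*G)
-2 + Y(-4, 0)*P(4, -3) = -2 + (4 - 4 + 0*(-4))*(-3) = -2 + (4 - 4 + 0)*(-3) = -2 + 0*(-3) = -2 + 0 = -2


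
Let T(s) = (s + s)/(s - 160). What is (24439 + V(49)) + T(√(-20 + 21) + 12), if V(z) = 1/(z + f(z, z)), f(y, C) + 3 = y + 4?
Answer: 118552780/4851 ≈ 24439.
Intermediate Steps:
f(y, C) = 1 + y (f(y, C) = -3 + (y + 4) = -3 + (4 + y) = 1 + y)
V(z) = 1/(1 + 2*z) (V(z) = 1/(z + (1 + z)) = 1/(1 + 2*z))
T(s) = 2*s/(-160 + s) (T(s) = (2*s)/(-160 + s) = 2*s/(-160 + s))
(24439 + V(49)) + T(√(-20 + 21) + 12) = (24439 + 1/(1 + 2*49)) + 2*(√(-20 + 21) + 12)/(-160 + (√(-20 + 21) + 12)) = (24439 + 1/(1 + 98)) + 2*(√1 + 12)/(-160 + (√1 + 12)) = (24439 + 1/99) + 2*(1 + 12)/(-160 + (1 + 12)) = (24439 + 1/99) + 2*13/(-160 + 13) = 2419462/99 + 2*13/(-147) = 2419462/99 + 2*13*(-1/147) = 2419462/99 - 26/147 = 118552780/4851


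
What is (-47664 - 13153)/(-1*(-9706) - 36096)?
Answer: 60817/26390 ≈ 2.3045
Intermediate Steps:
(-47664 - 13153)/(-1*(-9706) - 36096) = -60817/(9706 - 36096) = -60817/(-26390) = -60817*(-1/26390) = 60817/26390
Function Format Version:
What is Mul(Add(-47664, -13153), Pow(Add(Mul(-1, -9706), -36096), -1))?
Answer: Rational(60817, 26390) ≈ 2.3045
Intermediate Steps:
Mul(Add(-47664, -13153), Pow(Add(Mul(-1, -9706), -36096), -1)) = Mul(-60817, Pow(Add(9706, -36096), -1)) = Mul(-60817, Pow(-26390, -1)) = Mul(-60817, Rational(-1, 26390)) = Rational(60817, 26390)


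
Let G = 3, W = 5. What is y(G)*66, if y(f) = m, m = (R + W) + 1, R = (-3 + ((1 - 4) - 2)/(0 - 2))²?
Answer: 825/2 ≈ 412.50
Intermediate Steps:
R = ¼ (R = (-3 + (-3 - 2)/(-2))² = (-3 - 5*(-½))² = (-3 + 5/2)² = (-½)² = ¼ ≈ 0.25000)
m = 25/4 (m = (¼ + 5) + 1 = 21/4 + 1 = 25/4 ≈ 6.2500)
y(f) = 25/4
y(G)*66 = (25/4)*66 = 825/2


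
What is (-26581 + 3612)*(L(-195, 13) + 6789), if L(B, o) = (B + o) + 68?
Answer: -153318075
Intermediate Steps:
L(B, o) = 68 + B + o
(-26581 + 3612)*(L(-195, 13) + 6789) = (-26581 + 3612)*((68 - 195 + 13) + 6789) = -22969*(-114 + 6789) = -22969*6675 = -153318075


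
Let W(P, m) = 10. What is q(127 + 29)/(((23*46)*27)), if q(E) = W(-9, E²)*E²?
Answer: 13520/1587 ≈ 8.5192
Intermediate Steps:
q(E) = 10*E²
q(127 + 29)/(((23*46)*27)) = (10*(127 + 29)²)/(((23*46)*27)) = (10*156²)/((1058*27)) = (10*24336)/28566 = 243360*(1/28566) = 13520/1587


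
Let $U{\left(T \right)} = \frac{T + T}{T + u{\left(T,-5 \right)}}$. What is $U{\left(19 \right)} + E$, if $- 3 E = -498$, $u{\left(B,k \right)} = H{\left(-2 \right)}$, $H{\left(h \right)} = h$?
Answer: $\frac{2860}{17} \approx 168.24$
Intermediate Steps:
$u{\left(B,k \right)} = -2$
$E = 166$ ($E = \left(- \frac{1}{3}\right) \left(-498\right) = 166$)
$U{\left(T \right)} = \frac{2 T}{-2 + T}$ ($U{\left(T \right)} = \frac{T + T}{T - 2} = \frac{2 T}{-2 + T}$)
$U{\left(19 \right)} + E = 2 \cdot 19 \frac{1}{-2 + 19} + 166 = 2 \cdot 19 \cdot \frac{1}{17} + 166 = \frac{38}{17} + 166 = \frac{2860}{17}$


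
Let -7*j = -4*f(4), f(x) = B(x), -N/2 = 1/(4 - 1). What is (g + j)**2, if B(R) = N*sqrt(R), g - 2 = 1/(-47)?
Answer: 1442401/974169 ≈ 1.4806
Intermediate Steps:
N = -2/3 (N = -2/(4 - 1) = -2/3 ≈ -0.66667)
g = 93/47 (g = 2 + 1/(-47) = 2 - 1/47 = 93/47 ≈ 1.9787)
B(R) = -2*sqrt(R)/3
f(x) = -2*sqrt(x)/3
j = -16/21 (j = -(-4)*(-2*sqrt(4)/3)/7 = -(-4)*(-2/3*2)/7 = -(-4)*(-4)/(7*3) = -1/7*16/3 = -16/21 ≈ -0.76190)
(g + j)**2 = (93/47 - 16/21)**2 = (1201/987)**2 = 1442401/974169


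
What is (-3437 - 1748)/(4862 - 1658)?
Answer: -5185/3204 ≈ -1.6183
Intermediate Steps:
(-3437 - 1748)/(4862 - 1658) = -5185/3204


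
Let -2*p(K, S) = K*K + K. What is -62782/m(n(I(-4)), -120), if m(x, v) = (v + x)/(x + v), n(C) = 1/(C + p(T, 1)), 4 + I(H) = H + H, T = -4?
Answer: -62782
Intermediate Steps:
I(H) = -4 + 2*H (I(H) = -4 + (H + H) = -4 + 2*H)
p(K, S) = -K/2 - K**2/2 (p(K, S) = -(K*K + K)/2 = -(K**2 + K)/2 = -(K + K**2)/2 = -K/2 - K**2/2)
n(C) = 1/(-6 + C) (n(C) = 1/(C - 1/2*(-4)*(1 - 4)) = 1/(C - 1/2*(-4)*(-3)) = 1/(C - 6) = 1/(-6 + C))
m(x, v) = 1 (m(x, v) = (v + x)/(v + x) = 1)
-62782/m(n(I(-4)), -120) = -62782/1 = -62782*1 = -62782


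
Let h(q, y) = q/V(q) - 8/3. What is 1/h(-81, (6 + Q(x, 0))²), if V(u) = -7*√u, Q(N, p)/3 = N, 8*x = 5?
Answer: -1176/3865 + 567*I/3865 ≈ -0.30427 + 0.1467*I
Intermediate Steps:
x = 5/8 (x = (⅛)*5 = 5/8 ≈ 0.62500)
Q(N, p) = 3*N
h(q, y) = -8/3 - √q/7 (h(q, y) = q/((-7*√q)) - 8/3 = q*(-1/(7*√q)) - 8*⅓ = -√q/7 - 8/3 = -8/3 - √q/7)
1/h(-81, (6 + Q(x, 0))²) = 1/(-8/3 - 9*I/7) = 441*(-8/3 + 9*I/7)/3865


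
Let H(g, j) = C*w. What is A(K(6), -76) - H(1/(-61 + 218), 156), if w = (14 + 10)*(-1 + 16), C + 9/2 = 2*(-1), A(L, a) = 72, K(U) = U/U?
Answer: 2412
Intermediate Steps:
K(U) = 1
C = -13/2 (C = -9/2 + 2*(-1) = -9/2 - 2 = -13/2 ≈ -6.5000)
w = 360 (w = 24*15 = 360)
H(g, j) = -2340 (H(g, j) = -13/2*360 = -2340)
A(K(6), -76) - H(1/(-61 + 218), 156) = 72 - 1*(-2340) = 72 + 2340 = 2412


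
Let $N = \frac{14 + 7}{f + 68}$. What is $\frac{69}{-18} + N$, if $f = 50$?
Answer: $- \frac{647}{177} \approx -3.6554$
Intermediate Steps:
$N = \frac{21}{118}$ ($N = \frac{14 + 7}{50 + 68} = \frac{21}{118} \approx 0.17797$)
$\frac{69}{-18} + N = \frac{69}{-18} + \frac{21}{118} = 69 \left(- \frac{1}{18}\right) + \frac{21}{118} = - \frac{23}{6} + \frac{21}{118} = - \frac{647}{177}$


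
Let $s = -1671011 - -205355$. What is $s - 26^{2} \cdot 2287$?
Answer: $-3011668$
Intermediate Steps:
$s = -1465656$ ($s = -1671011 + 205355 = -1465656$)
$s - 26^{2} \cdot 2287 = -1465656 - 26^{2} \cdot 2287 = -1465656 - 676 \cdot 2287 = -1465656 - 1546012 = -3011668$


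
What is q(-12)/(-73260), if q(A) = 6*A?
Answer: 2/2035 ≈ 0.00098280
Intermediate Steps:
q(-12)/(-73260) = (6*(-12))/(-73260) = -72*(-1/73260) = 2/2035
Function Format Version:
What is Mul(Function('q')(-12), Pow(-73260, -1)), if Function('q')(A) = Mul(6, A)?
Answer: Rational(2, 2035) ≈ 0.00098280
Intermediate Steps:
Mul(Function('q')(-12), Pow(-73260, -1)) = Mul(Mul(6, -12), Pow(-73260, -1)) = Mul(-72, Rational(-1, 73260)) = Rational(2, 2035)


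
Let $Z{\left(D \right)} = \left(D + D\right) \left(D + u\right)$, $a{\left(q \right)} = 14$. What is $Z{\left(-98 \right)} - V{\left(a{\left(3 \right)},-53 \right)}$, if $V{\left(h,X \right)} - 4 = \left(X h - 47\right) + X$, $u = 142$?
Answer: $-7786$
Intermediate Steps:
$V{\left(h,X \right)} = -43 + X + X h$ ($V{\left(h,X \right)} = 4 + \left(\left(X h - 47\right) + X\right) = 4 + \left(\left(-47 + X h\right) + X\right) = 4 + \left(-47 + X + X h\right) = -43 + X + X h$)
$Z{\left(D \right)} = 2 D \left(142 + D\right)$ ($Z{\left(D \right)} = \left(D + D\right) \left(D + 142\right) = 2 D \left(142 + D\right)$)
$Z{\left(-98 \right)} - V{\left(a{\left(3 \right)},-53 \right)} = 2 \left(-98\right) \left(142 - 98\right) - \left(-43 - 53 - 742\right) = 2 \left(-98\right) 44 - \left(-43 - 53 - 742\right) = -8624 - -838 = -8624 + 838 = -7786$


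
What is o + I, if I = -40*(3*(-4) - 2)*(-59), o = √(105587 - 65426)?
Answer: -33040 + √40161 ≈ -32840.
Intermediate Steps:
o = √40161 ≈ 200.40
I = -33040 (I = -40*(-12 - 2)*(-59) = -40*(-14)*(-59) = 560*(-59) = -33040)
o + I = √40161 - 33040 = -33040 + √40161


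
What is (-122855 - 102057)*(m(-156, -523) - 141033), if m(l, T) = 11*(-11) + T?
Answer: 31864857424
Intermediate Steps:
m(l, T) = -121 + T
(-122855 - 102057)*(m(-156, -523) - 141033) = (-122855 - 102057)*((-121 - 523) - 141033) = -224912*(-644 - 141033) = -224912*(-141677) = 31864857424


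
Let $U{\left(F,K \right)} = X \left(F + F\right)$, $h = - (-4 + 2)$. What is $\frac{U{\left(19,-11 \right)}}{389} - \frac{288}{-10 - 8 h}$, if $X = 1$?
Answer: $\frac{56510}{5057} \approx 11.175$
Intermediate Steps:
$h = 2$ ($h = \left(-1\right) \left(-2\right) = 2$)
$U{\left(F,K \right)} = 2 F$ ($U{\left(F,K \right)} = 1 \left(F + F\right) = 1 \cdot 2 F = 2 F$)
$\frac{U{\left(19,-11 \right)}}{389} - \frac{288}{-10 - 8 h} = \frac{2 \cdot 19}{389} - \frac{288}{-10 - 16} = 38 \cdot \frac{1}{389} - \frac{288}{-10 - 16} = \frac{38}{389} - \frac{288}{-26} = \frac{38}{389} - - \frac{144}{13} = \frac{38}{389} + \frac{144}{13} = \frac{56510}{5057}$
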